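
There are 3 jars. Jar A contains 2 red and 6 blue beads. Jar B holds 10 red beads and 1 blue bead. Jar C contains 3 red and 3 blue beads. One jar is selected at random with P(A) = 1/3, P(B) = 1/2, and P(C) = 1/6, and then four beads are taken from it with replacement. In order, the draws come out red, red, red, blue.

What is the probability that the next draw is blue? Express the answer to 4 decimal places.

0.2319

The likelihood of the observed sequence under each hypothesis: P(data | jar A) = (2/8)(2/8)(2/8)(6/8) = 0.011719; P(data | jar B) = (10/11)(10/11)(10/11)(1/11) = 0.068301; P(data | jar C) = (3/6)(3/6)(3/6)(3/6) = 0.0625.
The prior-weighted likelihoods are 1/3 · 0.011719 = 0.0039062, 1/2 · 0.068301 = 0.034151, 1/6 · 0.0625 = 0.010417; with total 0.048474.
The posterior is then P(jar A | data) = 0.080585, P(jar B | data) = 0.70452, P(jar C | data) = 0.21489.
So P(blue next | data) = Σ P(blue next | H) P(H | data) = (3/4)(0.080585) + (1/11)(0.70452) + (1/2)(0.21489) = 0.23193.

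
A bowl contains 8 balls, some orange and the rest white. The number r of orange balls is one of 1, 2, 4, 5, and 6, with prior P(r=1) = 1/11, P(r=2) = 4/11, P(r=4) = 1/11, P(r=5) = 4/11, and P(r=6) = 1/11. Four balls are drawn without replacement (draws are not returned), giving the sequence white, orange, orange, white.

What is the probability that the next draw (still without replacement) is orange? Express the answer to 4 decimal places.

Under each hypothesis, the probability of the observed sequence is: P(data | r = 1) = (7/8)(1/7)(0/6) = 0; P(data | r = 2) = (6/8)(2/7)(1/6)(5/5) = 1/28; P(data | r = 4) = (4/8)(4/7)(3/6)(3/5) = 3/35; P(data | r = 5) = (3/8)(5/7)(4/6)(2/5) = 1/14; P(data | r = 6) = (2/8)(6/7)(5/6)(1/5) = 1/28.
The prior-weighted likelihoods are 1/11 · 0 = 0, 4/11 · 1/28 = 1/77, 1/11 · 3/35 = 3/385, 4/11 · 1/14 = 2/77, 1/11 · 1/28 = 1/308; these sum to 1/20.
Normalising, the posterior is P(r = 1 | data) = 0, P(r = 2 | data) = 20/77, P(r = 4 | data) = 12/77, P(r = 5 | data) = 40/77, P(r = 6 | data) = 5/77.
The predictive probability is P(orange next | data) = (0)(20/77) + (1/2)(12/77) + (3/4)(40/77) + (1)(5/77) = 41/77.

0.5325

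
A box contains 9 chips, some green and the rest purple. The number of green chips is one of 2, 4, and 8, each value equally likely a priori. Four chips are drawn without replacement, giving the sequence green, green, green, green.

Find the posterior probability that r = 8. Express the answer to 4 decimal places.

Under each hypothesis, the probability of the observed sequence is: P(data | r = 2) = (2/9)(1/8)(0/7) = 0; P(data | r = 4) = (4/9)(3/8)(2/7)(1/6) = 1/126; P(data | r = 8) = (8/9)(7/8)(6/7)(5/6) = 5/9.
The prior-weighted likelihoods are 1/3 · 0 = 0, 1/3 · 1/126 = 1/378, 1/3 · 5/9 = 5/27; these sum to 71/378.
Therefore the posterior P(r = 8 | data) = (5/27) / (71/378) = 70/71.

0.9859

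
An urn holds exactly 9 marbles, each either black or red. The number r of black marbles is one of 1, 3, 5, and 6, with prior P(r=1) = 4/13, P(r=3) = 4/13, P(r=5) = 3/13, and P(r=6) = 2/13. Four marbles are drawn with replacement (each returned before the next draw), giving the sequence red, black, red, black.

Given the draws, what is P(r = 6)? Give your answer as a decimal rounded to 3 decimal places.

For each hypothesis, P(data | H) works out to: P(data | r = 1) = (8/9)(1/9)(8/9)(1/9) = 0.0097546; P(data | r = 3) = (6/9)(3/9)(6/9)(3/9) = 0.049383; P(data | r = 5) = (4/9)(5/9)(4/9)(5/9) = 0.060966; P(data | r = 6) = (3/9)(6/9)(3/9)(6/9) = 0.049383.
Multiplying each by its prior: 4/13 · 0.0097546 = 0.0030014, 4/13 · 0.049383 = 0.015195, 3/13 · 0.060966 = 0.014069, 2/13 · 0.049383 = 0.0075973; these sum to 0.039863.
Therefore the posterior P(r = 6 | data) = (0.0075973) / (0.039863) = 0.19059.

0.191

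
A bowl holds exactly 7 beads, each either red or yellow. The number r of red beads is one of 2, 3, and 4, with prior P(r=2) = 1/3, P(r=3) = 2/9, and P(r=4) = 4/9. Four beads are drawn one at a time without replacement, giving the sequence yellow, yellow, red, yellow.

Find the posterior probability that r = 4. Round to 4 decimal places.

0.1600

For each hypothesis, P(data | H) works out to: P(data | r = 2) = (5/7)(4/6)(2/5)(3/4) = 1/7; P(data | r = 3) = (4/7)(3/6)(3/5)(2/4) = 3/35; P(data | r = 4) = (3/7)(2/6)(4/5)(1/4) = 1/35.
Multiplying each by its prior: 1/3 · 1/7 = 1/21, 2/9 · 3/35 = 2/105, 4/9 · 1/35 = 4/315; with total 5/63.
By Bayes' rule, P(r = 4 | data) = (4/315) / (5/63) = 4/25.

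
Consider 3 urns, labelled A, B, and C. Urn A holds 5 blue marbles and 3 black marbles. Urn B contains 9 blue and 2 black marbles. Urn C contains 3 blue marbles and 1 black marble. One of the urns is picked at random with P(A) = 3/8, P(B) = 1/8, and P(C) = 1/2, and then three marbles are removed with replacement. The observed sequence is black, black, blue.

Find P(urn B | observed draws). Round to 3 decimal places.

0.057

Compute the likelihood of the observed sequence for each case: P(data | urn A) = (3/8)(3/8)(5/8) = 0.087891; P(data | urn B) = (2/11)(2/11)(9/11) = 0.027047; P(data | urn C) = (1/4)(1/4)(3/4) = 0.046875.
Weighting by the prior gives 3/8 · 0.087891 = 0.032959, 1/8 · 0.027047 = 0.0033809, 1/2 · 0.046875 = 0.023438; with total 0.059777.
So P(urn B | data) = (0.0033809) / (0.059777) = 0.056558.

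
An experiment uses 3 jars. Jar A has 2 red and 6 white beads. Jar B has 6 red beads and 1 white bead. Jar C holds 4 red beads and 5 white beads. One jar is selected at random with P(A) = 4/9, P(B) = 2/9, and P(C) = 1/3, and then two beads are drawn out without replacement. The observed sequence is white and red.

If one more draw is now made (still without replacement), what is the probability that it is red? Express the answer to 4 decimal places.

Compute the likelihood of the observed sequence for each case: P(data | jar A) = (6/8)(2/7) = 3/14; P(data | jar B) = (1/7)(6/6) = 1/7; P(data | jar C) = (5/9)(4/8) = 5/18.
Multiplying each by its prior: 4/9 · 3/14 = 2/21, 2/9 · 1/7 = 2/63, 1/3 · 5/18 = 5/54; these sum to 83/378.
Normalising, the posterior is P(jar A | data) = 36/83, P(jar B | data) = 12/83, P(jar C | data) = 35/83.
So P(red next | data) = Σ P(red next | H) P(H | data) = (1/6)(36/83) + (1)(12/83) + (3/7)(35/83) = 33/83.

0.3976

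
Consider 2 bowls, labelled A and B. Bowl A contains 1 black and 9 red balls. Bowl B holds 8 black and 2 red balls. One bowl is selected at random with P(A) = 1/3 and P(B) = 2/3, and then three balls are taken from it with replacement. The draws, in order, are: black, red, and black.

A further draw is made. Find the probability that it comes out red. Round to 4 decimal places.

0.2238

Compute the likelihood of the observed sequence for each case: P(data | bowl A) = (1/10)(9/10)(1/10) = 9/1000; P(data | bowl B) = (8/10)(2/10)(8/10) = 16/125.
Weighting by the prior gives 1/3 · 9/1000 = 3/1000, 2/3 · 16/125 = 32/375; these sum to 53/600.
The posterior is then P(bowl A | data) = 0.033962, P(bowl B | data) = 0.96604.
So P(red next | data) = Σ P(red next | H) P(H | data) = (9/10)(0.033962) + (1/5)(0.96604) = 0.22377.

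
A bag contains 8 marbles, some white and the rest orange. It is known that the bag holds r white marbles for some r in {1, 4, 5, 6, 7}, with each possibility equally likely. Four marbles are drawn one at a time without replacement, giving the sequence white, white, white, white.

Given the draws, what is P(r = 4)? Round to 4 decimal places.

For each hypothesis, P(data | H) works out to: P(data | r = 1) = (1/8)(0/7) = 0; P(data | r = 4) = (4/8)(3/7)(2/6)(1/5) = 1/70; P(data | r = 5) = (5/8)(4/7)(3/6)(2/5) = 1/14; P(data | r = 6) = (6/8)(5/7)(4/6)(3/5) = 3/14; P(data | r = 7) = (7/8)(6/7)(5/6)(4/5) = 1/2.
Weighting by the prior gives 1/5 · 0 = 0, 1/5 · 1/70 = 1/350, 1/5 · 1/14 = 1/70, 1/5 · 3/14 = 3/70, 1/5 · 1/2 = 1/10; these sum to 4/25.
Hence P(r = 4 | data) = (1/350) / (4/25) = 1/56.

0.0179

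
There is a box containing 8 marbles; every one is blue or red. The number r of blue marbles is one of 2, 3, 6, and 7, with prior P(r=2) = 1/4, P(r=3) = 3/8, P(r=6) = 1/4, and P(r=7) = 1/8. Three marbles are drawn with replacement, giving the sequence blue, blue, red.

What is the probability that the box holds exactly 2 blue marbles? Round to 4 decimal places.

0.1277

Under each hypothesis, the probability of the observed sequence is: P(data | r = 2) = (2/8)(2/8)(6/8) = 0.046875; P(data | r = 3) = (3/8)(3/8)(5/8) = 0.087891; P(data | r = 6) = (6/8)(6/8)(2/8) = 0.14062; P(data | r = 7) = (7/8)(7/8)(1/8) = 0.095703.
Weighting by the prior gives 1/4 · 0.046875 = 0.011719, 3/8 · 0.087891 = 0.032959, 1/4 · 0.14062 = 0.035156, 1/8 · 0.095703 = 0.011963; summing to 0.091797.
So P(r = 2 | data) = (0.011719) / (0.091797) = 0.12766.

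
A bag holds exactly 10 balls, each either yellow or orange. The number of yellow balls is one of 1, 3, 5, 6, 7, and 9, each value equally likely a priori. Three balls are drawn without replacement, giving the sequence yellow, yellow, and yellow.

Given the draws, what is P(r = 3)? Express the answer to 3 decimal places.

Compute the likelihood of the observed sequence for each case: P(data | r = 1) = (1/10)(0/9) = 0; P(data | r = 3) = (3/10)(2/9)(1/8) = 1/120; P(data | r = 5) = (5/10)(4/9)(3/8) = 1/12; P(data | r = 6) = (6/10)(5/9)(4/8) = 1/6; P(data | r = 7) = (7/10)(6/9)(5/8) = 7/24; P(data | r = 9) = (9/10)(8/9)(7/8) = 7/10.
Multiplying each by its prior: 1/6 · 0 = 0, 1/6 · 1/120 = 1/720, 1/6 · 1/12 = 1/72, 1/6 · 1/6 = 1/36, 1/6 · 7/24 = 7/144, 1/6 · 7/10 = 7/60; these sum to 5/24.
By Bayes' rule, P(r = 3 | data) = (1/720) / (5/24) = 1/150.

0.007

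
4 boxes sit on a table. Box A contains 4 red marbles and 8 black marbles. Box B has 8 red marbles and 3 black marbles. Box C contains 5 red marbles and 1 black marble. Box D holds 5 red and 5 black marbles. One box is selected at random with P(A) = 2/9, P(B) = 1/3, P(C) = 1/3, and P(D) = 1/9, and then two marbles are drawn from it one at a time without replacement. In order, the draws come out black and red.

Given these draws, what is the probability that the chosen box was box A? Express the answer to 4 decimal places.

The likelihood of the observed sequence under each hypothesis: P(data | box A) = (8/12)(4/11) = 0.24242; P(data | box B) = (3/11)(8/10) = 0.21818; P(data | box C) = (1/6)(5/5) = 0.16667; P(data | box D) = (5/10)(5/9) = 0.27778.
Multiplying each by its prior: 2/9 · 0.24242 = 0.053872, 1/3 · 0.21818 = 0.072727, 1/3 · 0.16667 = 0.055556, 1/9 · 0.27778 = 0.030864; with total 0.21302.
By Bayes' rule, P(box A | data) = (0.053872) / (0.21302) = 0.2529.

0.2529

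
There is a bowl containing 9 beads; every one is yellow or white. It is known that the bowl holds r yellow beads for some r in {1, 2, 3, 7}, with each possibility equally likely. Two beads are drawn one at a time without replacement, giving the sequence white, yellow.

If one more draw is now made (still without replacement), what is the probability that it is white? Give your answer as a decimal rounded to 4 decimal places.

0.6455

For each hypothesis, P(data | H) works out to: P(data | r = 1) = (8/9)(1/8) = 1/9; P(data | r = 2) = (7/9)(2/8) = 7/36; P(data | r = 3) = (6/9)(3/8) = 1/4; P(data | r = 7) = (2/9)(7/8) = 7/36.
Weighting by the prior gives 1/4 · 1/9 = 1/36, 1/4 · 7/36 = 7/144, 1/4 · 1/4 = 1/16, 1/4 · 7/36 = 7/144; these sum to 3/16.
Normalising, the posterior is P(r = 1 | data) = 4/27, P(r = 2 | data) = 7/27, P(r = 3 | data) = 1/3, P(r = 7 | data) = 7/27.
The predictive probability is P(white next | data) = (1)(4/27) + (6/7)(7/27) + (5/7)(1/3) + (1/7)(7/27) = 122/189.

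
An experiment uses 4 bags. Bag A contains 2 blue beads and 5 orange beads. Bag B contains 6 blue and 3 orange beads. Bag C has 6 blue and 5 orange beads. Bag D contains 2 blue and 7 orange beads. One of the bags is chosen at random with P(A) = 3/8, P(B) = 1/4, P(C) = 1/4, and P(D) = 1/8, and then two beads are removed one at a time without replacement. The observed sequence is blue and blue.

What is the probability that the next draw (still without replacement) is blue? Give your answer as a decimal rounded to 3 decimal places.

Under each hypothesis, the probability of the observed sequence is: P(data | bag A) = (2/7)(1/6) = 0.047619; P(data | bag B) = (6/9)(5/8) = 0.41667; P(data | bag C) = (6/11)(5/10) = 0.27273; P(data | bag D) = (2/9)(1/8) = 0.027778.
The prior-weighted likelihoods are 3/8 · 0.047619 = 0.017857, 1/4 · 0.41667 = 0.10417, 1/4 · 0.27273 = 0.068182, 1/8 · 0.027778 = 0.0034722; summing to 0.19368.
Dividing through by the total gives posterior P(bag A | data) = 0.0922, P(bag B | data) = 0.53783, P(bag C | data) = 0.35204, P(bag D | data) = 0.017928.
The predictive probability is P(blue next | data) = (0)(0.0922) + (4/7)(0.53783) + (4/9)(0.35204) + (0)(0.017928) = 0.4638.

0.464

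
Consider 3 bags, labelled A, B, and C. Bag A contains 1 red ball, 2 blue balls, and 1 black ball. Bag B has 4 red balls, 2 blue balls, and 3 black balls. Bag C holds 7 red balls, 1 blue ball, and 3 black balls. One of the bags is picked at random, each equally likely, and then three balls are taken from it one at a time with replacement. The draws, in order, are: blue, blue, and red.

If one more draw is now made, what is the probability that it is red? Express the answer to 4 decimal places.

Under each hypothesis, the probability of the observed sequence is: P(data | bag A) = (2/4)(2/4)(1/4) = 0.0625; P(data | bag B) = (2/9)(2/9)(4/9) = 0.021948; P(data | bag C) = (1/11)(1/11)(7/11) = 0.0052592.
Multiplying each by its prior: 1/3 · 0.0625 = 0.020833, 1/3 · 0.021948 = 0.007316, 1/3 · 0.0052592 = 0.0017531; summing to 0.029902.
The posterior is then P(bag A | data) = 0.69671, P(bag B | data) = 0.24466, P(bag C | data) = 0.058626.
Averaging over the posterior, P(red next | data) = (1/4)(0.69671) + (4/9)(0.24466) + (7/11)(0.058626) = 0.32022.

0.3202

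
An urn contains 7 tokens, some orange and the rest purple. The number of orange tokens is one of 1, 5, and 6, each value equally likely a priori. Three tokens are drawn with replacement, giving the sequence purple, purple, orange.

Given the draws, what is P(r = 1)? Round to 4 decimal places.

0.5806

For each hypothesis, P(data | H) works out to: P(data | r = 1) = (6/7)(6/7)(1/7) = 0.10496; P(data | r = 5) = (2/7)(2/7)(5/7) = 0.058309; P(data | r = 6) = (1/7)(1/7)(6/7) = 0.017493.
Weighting by the prior gives 1/3 · 0.10496 = 0.034985, 1/3 · 0.058309 = 0.019436, 1/3 · 0.017493 = 0.0058309; these sum to 0.060253.
By Bayes' rule, P(r = 1 | data) = (0.034985) / (0.060253) = 0.58065.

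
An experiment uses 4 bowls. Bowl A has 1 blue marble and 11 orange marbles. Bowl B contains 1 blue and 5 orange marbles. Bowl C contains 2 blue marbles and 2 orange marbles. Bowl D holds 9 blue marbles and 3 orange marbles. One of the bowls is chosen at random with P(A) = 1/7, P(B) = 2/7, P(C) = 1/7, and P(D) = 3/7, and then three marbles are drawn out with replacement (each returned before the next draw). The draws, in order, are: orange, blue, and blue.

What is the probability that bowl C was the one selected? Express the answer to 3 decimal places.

0.208

The likelihood of the observed sequence under each hypothesis: P(data | bowl A) = (11/12)(1/12)(1/12) = 0.0063657; P(data | bowl B) = (5/6)(1/6)(1/6) = 0.023148; P(data | bowl C) = (2/4)(2/4)(2/4) = 0.125; P(data | bowl D) = (3/12)(9/12)(9/12) = 0.14062.
Multiplying each by its prior: 1/7 · 0.0063657 = 0.00090939, 2/7 · 0.023148 = 0.0066138, 1/7 · 0.125 = 0.017857, 3/7 · 0.14062 = 0.060268; summing to 0.085648.
Hence P(bowl C | data) = (0.017857) / (0.085648) = 0.20849.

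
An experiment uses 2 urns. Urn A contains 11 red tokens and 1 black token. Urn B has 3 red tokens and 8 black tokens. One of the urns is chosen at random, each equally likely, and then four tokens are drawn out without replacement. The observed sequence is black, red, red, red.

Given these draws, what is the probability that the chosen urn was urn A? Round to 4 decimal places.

0.9322

For each hypothesis, P(data | H) works out to: P(data | urn A) = (1/12)(11/11)(10/10)(9/9) = 0.083333; P(data | urn B) = (8/11)(3/10)(2/9)(1/8) = 0.0060606.
Weighting by the prior gives 1/2 · 0.083333 = 0.041667, 1/2 · 0.0060606 = 0.0030303; these sum to 0.044697.
Therefore the posterior P(urn A | data) = (0.041667) / (0.044697) = 0.9322.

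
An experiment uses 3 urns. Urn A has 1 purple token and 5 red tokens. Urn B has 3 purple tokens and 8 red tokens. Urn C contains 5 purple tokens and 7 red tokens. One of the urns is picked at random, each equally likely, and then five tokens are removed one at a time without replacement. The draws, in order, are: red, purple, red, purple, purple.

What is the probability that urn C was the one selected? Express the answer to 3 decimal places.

The likelihood of the observed sequence under each hypothesis: P(data | urn A) = (5/6)(1/5)(4/4)(0/3) = 0; P(data | urn B) = (8/11)(3/10)(7/9)(2/8)(1/7) = 0.0060606; P(data | urn C) = (7/12)(5/11)(6/10)(4/9)(3/8) = 0.026515.
Multiplying each by its prior: 1/3 · 0 = 0, 1/3 · 0.0060606 = 0.0020202, 1/3 · 0.026515 = 0.0088384; with total 0.010859.
By Bayes' rule, P(urn C | data) = (0.0088384) / (0.010859) = 0.81395.

0.814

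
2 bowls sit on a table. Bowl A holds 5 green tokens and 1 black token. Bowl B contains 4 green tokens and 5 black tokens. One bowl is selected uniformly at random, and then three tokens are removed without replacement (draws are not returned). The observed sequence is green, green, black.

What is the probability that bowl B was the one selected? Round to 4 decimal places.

Under each hypothesis, the probability of the observed sequence is: P(data | bowl A) = (5/6)(4/5)(1/4) = 1/6; P(data | bowl B) = (4/9)(3/8)(5/7) = 5/42.
Weighting by the prior gives 1/2 · 1/6 = 1/12, 1/2 · 5/42 = 5/84; with total 1/7.
Hence P(bowl B | data) = (5/84) / (1/7) = 5/12.

0.4167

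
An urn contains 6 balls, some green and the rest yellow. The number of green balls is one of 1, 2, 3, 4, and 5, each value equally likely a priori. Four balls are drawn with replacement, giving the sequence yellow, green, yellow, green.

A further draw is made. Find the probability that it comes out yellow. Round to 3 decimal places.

0.500

Under each hypothesis, the probability of the observed sequence is: P(data | r = 1) = (5/6)(1/6)(5/6)(1/6) = 0.01929; P(data | r = 2) = (4/6)(2/6)(4/6)(2/6) = 0.049383; P(data | r = 3) = (3/6)(3/6)(3/6)(3/6) = 0.0625; P(data | r = 4) = (2/6)(4/6)(2/6)(4/6) = 0.049383; P(data | r = 5) = (1/6)(5/6)(1/6)(5/6) = 0.01929.
The prior-weighted likelihoods are 1/5 · 0.01929 = 0.003858, 1/5 · 0.049383 = 0.0098765, 1/5 · 0.0625 = 0.0125, 1/5 · 0.049383 = 0.0098765, 1/5 · 0.01929 = 0.003858; with total 0.039969.
Normalising, the posterior is P(r = 1 | data) = 0.096525, P(r = 2 | data) = 0.2471, P(r = 3 | data) = 0.31274, P(r = 4 | data) = 0.2471, P(r = 5 | data) = 0.096525.
So P(yellow next | data) = Σ P(yellow next | H) P(H | data) = (5/6)(0.096525) + (2/3)(0.2471) + (1/2)(0.31274) + (1/3)(0.2471) + (1/6)(0.096525) = 0.5.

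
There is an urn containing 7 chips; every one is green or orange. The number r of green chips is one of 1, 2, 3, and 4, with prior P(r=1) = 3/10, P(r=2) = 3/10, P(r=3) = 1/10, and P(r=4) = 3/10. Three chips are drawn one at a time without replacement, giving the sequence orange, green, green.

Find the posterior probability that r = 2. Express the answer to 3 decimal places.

0.185

Compute the likelihood of the observed sequence for each case: P(data | r = 1) = (6/7)(1/6)(0/5) = 0; P(data | r = 2) = (5/7)(2/6)(1/5) = 1/21; P(data | r = 3) = (4/7)(3/6)(2/5) = 4/35; P(data | r = 4) = (3/7)(4/6)(3/5) = 6/35.
Multiplying each by its prior: 3/10 · 0 = 0, 3/10 · 1/21 = 1/70, 1/10 · 4/35 = 2/175, 3/10 · 6/35 = 9/175; summing to 27/350.
By Bayes' rule, P(r = 2 | data) = (1/70) / (27/350) = 5/27.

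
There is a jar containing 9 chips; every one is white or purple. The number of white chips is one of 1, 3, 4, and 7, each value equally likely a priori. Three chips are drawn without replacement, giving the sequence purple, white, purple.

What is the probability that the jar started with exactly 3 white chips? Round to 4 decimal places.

0.3750

The likelihood of the observed sequence under each hypothesis: P(data | r = 1) = (8/9)(1/8)(7/7) = 1/9; P(data | r = 3) = (6/9)(3/8)(5/7) = 5/28; P(data | r = 4) = (5/9)(4/8)(4/7) = 10/63; P(data | r = 7) = (2/9)(7/8)(1/7) = 1/36.
Weighting by the prior gives 1/4 · 1/9 = 1/36, 1/4 · 5/28 = 5/112, 1/4 · 10/63 = 5/126, 1/4 · 1/36 = 1/144; with total 5/42.
By Bayes' rule, P(r = 3 | data) = (5/112) / (5/42) = 3/8.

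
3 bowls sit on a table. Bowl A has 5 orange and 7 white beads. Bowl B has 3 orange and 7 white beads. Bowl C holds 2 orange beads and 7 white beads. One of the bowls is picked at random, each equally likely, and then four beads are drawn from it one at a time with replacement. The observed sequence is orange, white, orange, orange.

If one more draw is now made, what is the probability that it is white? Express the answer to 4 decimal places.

Compute the likelihood of the observed sequence for each case: P(data | bowl A) = (5/12)(7/12)(5/12)(5/12) = 0.042197; P(data | bowl B) = (3/10)(7/10)(3/10)(3/10) = 0.0189; P(data | bowl C) = (2/9)(7/9)(2/9)(2/9) = 0.0085353.
The prior-weighted likelihoods are 1/3 · 0.042197 = 0.014066, 1/3 · 0.0189 = 0.0063, 1/3 · 0.0085353 = 0.0028451; summing to 0.023211.
The posterior is then P(bowl A | data) = 0.606, P(bowl B | data) = 0.27143, P(bowl C | data) = 0.12258.
The predictive probability is P(white next | data) = (7/12)(0.606) + (7/10)(0.27143) + (7/9)(0.12258) = 0.63883.

0.6388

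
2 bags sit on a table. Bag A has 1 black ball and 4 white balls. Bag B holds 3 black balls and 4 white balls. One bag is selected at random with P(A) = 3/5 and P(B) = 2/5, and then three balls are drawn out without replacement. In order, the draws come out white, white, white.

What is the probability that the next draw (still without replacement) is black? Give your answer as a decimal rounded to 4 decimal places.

0.5400

For each hypothesis, P(data | H) works out to: P(data | bag A) = (4/5)(3/4)(2/3) = 2/5; P(data | bag B) = (4/7)(3/6)(2/5) = 4/35.
Weighting by the prior gives 3/5 · 2/5 = 6/25, 2/5 · 4/35 = 8/175; these sum to 2/7.
Normalising, the posterior is P(bag A | data) = 21/25, P(bag B | data) = 4/25.
The predictive probability is P(black next | data) = (1/2)(21/25) + (3/4)(4/25) = 27/50.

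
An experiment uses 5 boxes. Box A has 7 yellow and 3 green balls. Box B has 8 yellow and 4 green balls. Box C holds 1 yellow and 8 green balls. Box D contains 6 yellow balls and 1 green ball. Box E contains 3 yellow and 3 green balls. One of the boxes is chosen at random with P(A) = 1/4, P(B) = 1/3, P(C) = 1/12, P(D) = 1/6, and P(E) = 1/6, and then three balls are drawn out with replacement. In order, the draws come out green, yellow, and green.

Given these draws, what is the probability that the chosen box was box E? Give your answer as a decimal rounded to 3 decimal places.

0.291

For each hypothesis, P(data | H) works out to: P(data | box A) = (3/10)(7/10)(3/10) = 0.063; P(data | box B) = (4/12)(8/12)(4/12) = 0.074074; P(data | box C) = (8/9)(1/9)(8/9) = 0.087791; P(data | box D) = (1/7)(6/7)(1/7) = 0.017493; P(data | box E) = (3/6)(3/6)(3/6) = 0.125.
Weighting by the prior gives 1/4 · 0.063 = 0.01575, 1/3 · 0.074074 = 0.024691, 1/12 · 0.087791 = 0.007316, 1/6 · 0.017493 = 0.0029155, 1/6 · 0.125 = 0.020833; with total 0.071506.
Hence P(box E | data) = (0.020833) / (0.071506) = 0.29135.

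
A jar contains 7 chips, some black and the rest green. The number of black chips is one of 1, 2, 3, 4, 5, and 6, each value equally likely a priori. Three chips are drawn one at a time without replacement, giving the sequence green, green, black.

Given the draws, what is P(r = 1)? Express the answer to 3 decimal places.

For each hypothesis, P(data | H) works out to: P(data | r = 1) = (6/7)(5/6)(1/5) = 1/7; P(data | r = 2) = (5/7)(4/6)(2/5) = 4/21; P(data | r = 3) = (4/7)(3/6)(3/5) = 6/35; P(data | r = 4) = (3/7)(2/6)(4/5) = 4/35; P(data | r = 5) = (2/7)(1/6)(5/5) = 1/21; P(data | r = 6) = (1/7)(0/6) = 0.
The prior-weighted likelihoods are 1/6 · 1/7 = 1/42, 1/6 · 4/21 = 2/63, 1/6 · 6/35 = 1/35, 1/6 · 4/35 = 2/105, 1/6 · 1/21 = 1/126, 1/6 · 0 = 0; these sum to 1/9.
So P(r = 1 | data) = (1/42) / (1/9) = 3/14.

0.214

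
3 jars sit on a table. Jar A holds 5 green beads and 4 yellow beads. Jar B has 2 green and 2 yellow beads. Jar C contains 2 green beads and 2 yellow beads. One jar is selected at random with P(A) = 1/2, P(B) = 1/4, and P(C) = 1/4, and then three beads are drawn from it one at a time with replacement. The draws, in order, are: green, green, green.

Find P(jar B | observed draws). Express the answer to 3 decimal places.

Under each hypothesis, the probability of the observed sequence is: P(data | jar A) = (5/9)(5/9)(5/9) = 0.17147; P(data | jar B) = (2/4)(2/4)(2/4) = 0.125; P(data | jar C) = (2/4)(2/4)(2/4) = 0.125.
Multiplying each by its prior: 1/2 · 0.17147 = 0.085734, 1/4 · 0.125 = 0.03125, 1/4 · 0.125 = 0.03125; these sum to 0.14823.
So P(jar B | data) = (0.03125) / (0.14823) = 0.21082.

0.211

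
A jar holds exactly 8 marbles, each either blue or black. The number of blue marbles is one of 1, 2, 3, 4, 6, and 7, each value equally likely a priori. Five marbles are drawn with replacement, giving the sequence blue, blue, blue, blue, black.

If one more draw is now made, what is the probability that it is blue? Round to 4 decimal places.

0.7255

For each hypothesis, P(data | H) works out to: P(data | r = 1) = (1/8)(1/8)(1/8)(1/8)(7/8) = 0.00021362; P(data | r = 2) = (2/8)(2/8)(2/8)(2/8)(6/8) = 0.0029297; P(data | r = 3) = (3/8)(3/8)(3/8)(3/8)(5/8) = 0.01236; P(data | r = 4) = (4/8)(4/8)(4/8)(4/8)(4/8) = 0.03125; P(data | r = 6) = (6/8)(6/8)(6/8)(6/8)(2/8) = 0.079102; P(data | r = 7) = (7/8)(7/8)(7/8)(7/8)(1/8) = 0.073273.
Weighting by the prior gives 1/6 · 0.00021362 = 3.5604e-05, 1/6 · 0.0029297 = 0.00048828, 1/6 · 0.01236 = 0.0020599, 1/6 · 0.03125 = 0.0052083, 1/6 · 0.079102 = 0.013184, 1/6 · 0.073273 = 0.012212; these sum to 0.033188.
Dividing through by the total gives posterior P(r = 1 | data) = 0.0010728, P(r = 2 | data) = 0.014713, P(r = 3 | data) = 0.062069, P(r = 4 | data) = 0.15693, P(r = 6 | data) = 0.39724, P(r = 7 | data) = 0.36797.
The predictive probability is P(blue next | data) = (1/8)(0.0010728) + (1/4)(0.014713) + (3/8)(0.062069) + (1/2)(0.15693) + (3/4)(0.39724) + (7/8)(0.36797) = 0.72546.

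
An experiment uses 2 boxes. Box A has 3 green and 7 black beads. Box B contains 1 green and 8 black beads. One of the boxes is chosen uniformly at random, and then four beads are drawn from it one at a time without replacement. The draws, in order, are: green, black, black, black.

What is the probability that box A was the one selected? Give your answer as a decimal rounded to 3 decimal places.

Under each hypothesis, the probability of the observed sequence is: P(data | box A) = (3/10)(7/9)(6/8)(5/7) = 1/8; P(data | box B) = (1/9)(8/8)(7/7)(6/6) = 1/9.
Weighting by the prior gives 1/2 · 1/8 = 1/16, 1/2 · 1/9 = 1/18; with total 17/144.
Therefore the posterior P(box A | data) = (1/16) / (17/144) = 9/17.

0.529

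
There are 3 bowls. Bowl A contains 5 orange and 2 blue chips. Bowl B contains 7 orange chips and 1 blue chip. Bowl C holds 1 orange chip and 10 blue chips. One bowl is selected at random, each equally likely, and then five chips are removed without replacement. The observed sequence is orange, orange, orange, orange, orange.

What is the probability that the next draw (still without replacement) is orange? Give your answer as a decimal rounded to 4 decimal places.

Under each hypothesis, the probability of the observed sequence is: P(data | bowl A) = (5/7)(4/6)(3/5)(2/4)(1/3) = 1/21; P(data | bowl B) = (7/8)(6/7)(5/6)(4/5)(3/4) = 3/8; P(data | bowl C) = (1/11)(0/10) = 0.
The prior-weighted likelihoods are 1/3 · 1/21 = 1/63, 1/3 · 3/8 = 1/8, 1/3 · 0 = 0; summing to 71/504.
The posterior is then P(bowl A | data) = 8/71, P(bowl B | data) = 63/71, P(bowl C | data) = 0.
The predictive probability is P(orange next | data) = (0)(8/71) + (2/3)(63/71) = 42/71.

0.5915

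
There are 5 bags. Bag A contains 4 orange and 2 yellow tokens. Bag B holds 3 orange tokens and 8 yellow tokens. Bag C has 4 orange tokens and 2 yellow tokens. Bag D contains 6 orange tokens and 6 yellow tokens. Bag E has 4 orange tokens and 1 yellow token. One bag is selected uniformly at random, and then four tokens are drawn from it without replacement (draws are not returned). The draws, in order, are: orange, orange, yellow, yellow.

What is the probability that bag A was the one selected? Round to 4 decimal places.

Compute the likelihood of the observed sequence for each case: P(data | bag A) = (4/6)(3/5)(2/4)(1/3) = 0.066667; P(data | bag B) = (3/11)(2/10)(8/9)(7/8) = 0.042424; P(data | bag C) = (4/6)(3/5)(2/4)(1/3) = 0.066667; P(data | bag D) = (6/12)(5/11)(6/10)(5/9) = 0.075758; P(data | bag E) = (4/5)(3/4)(1/3)(0/2) = 0.
Multiplying each by its prior: 1/5 · 0.066667 = 0.013333, 1/5 · 0.042424 = 0.0084848, 1/5 · 0.066667 = 0.013333, 1/5 · 0.075758 = 0.015152, 1/5 · 0 = 0; summing to 0.050303.
So P(bag A | data) = (0.013333) / (0.050303) = 0.26506.

0.2651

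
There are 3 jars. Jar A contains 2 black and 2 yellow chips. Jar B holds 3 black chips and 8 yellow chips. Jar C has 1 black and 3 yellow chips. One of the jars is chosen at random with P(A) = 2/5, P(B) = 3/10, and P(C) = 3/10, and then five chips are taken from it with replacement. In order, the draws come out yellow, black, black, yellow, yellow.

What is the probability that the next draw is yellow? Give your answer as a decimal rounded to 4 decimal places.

Under each hypothesis, the probability of the observed sequence is: P(data | jar A) = (2/4)(2/4)(2/4)(2/4)(2/4) = 0.03125; P(data | jar B) = (8/11)(3/11)(3/11)(8/11)(8/11) = 0.028612; P(data | jar C) = (3/4)(1/4)(1/4)(3/4)(3/4) = 0.026367.
Weighting by the prior gives 2/5 · 0.03125 = 0.0125, 3/10 · 0.028612 = 0.0085836, 3/10 · 0.026367 = 0.0079102; with total 0.028994.
Dividing through by the total gives posterior P(jar A | data) = 0.43113, P(jar B | data) = 0.29605, P(jar C | data) = 0.27282.
The predictive probability is P(yellow next | data) = (1/2)(0.43113) + (8/11)(0.29605) + (3/4)(0.27282) = 0.63549.

0.6355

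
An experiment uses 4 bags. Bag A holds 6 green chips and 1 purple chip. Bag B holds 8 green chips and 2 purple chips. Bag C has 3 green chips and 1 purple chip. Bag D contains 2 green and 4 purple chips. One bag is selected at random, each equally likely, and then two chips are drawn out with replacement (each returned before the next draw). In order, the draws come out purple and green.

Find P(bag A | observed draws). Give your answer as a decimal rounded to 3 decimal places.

0.177

The likelihood of the observed sequence under each hypothesis: P(data | bag A) = (1/7)(6/7) = 0.12245; P(data | bag B) = (2/10)(8/10) = 0.16; P(data | bag C) = (1/4)(3/4) = 0.1875; P(data | bag D) = (4/6)(2/6) = 0.22222.
Weighting by the prior gives 1/4 · 0.12245 = 0.030612, 1/4 · 0.16 = 0.04, 1/4 · 0.1875 = 0.046875, 1/4 · 0.22222 = 0.055556; summing to 0.17304.
By Bayes' rule, P(bag A | data) = (0.030612) / (0.17304) = 0.17691.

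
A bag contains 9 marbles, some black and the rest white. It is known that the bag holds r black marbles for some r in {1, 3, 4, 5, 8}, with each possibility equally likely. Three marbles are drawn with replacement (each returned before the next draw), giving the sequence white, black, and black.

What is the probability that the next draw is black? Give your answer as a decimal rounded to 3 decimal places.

Under each hypothesis, the probability of the observed sequence is: P(data | r = 1) = (8/9)(1/9)(1/9) = 0.010974; P(data | r = 3) = (6/9)(3/9)(3/9) = 0.074074; P(data | r = 4) = (5/9)(4/9)(4/9) = 0.10974; P(data | r = 5) = (4/9)(5/9)(5/9) = 0.13717; P(data | r = 8) = (1/9)(8/9)(8/9) = 0.087791.
Weighting by the prior gives 1/5 · 0.010974 = 0.0021948, 1/5 · 0.074074 = 0.014815, 1/5 · 0.10974 = 0.021948, 1/5 · 0.13717 = 0.027435, 1/5 · 0.087791 = 0.017558; summing to 0.083951.
Dividing through by the total gives posterior P(r = 1 | data) = 0.026144, P(r = 3 | data) = 0.17647, P(r = 4 | data) = 0.26144, P(r = 5 | data) = 0.3268, P(r = 8 | data) = 0.20915.
Averaging over the posterior, P(black next | data) = (1/9)(0.026144) + (1/3)(0.17647) + (4/9)(0.26144) + (5/9)(0.3268) + (8/9)(0.20915) = 0.54539.

0.545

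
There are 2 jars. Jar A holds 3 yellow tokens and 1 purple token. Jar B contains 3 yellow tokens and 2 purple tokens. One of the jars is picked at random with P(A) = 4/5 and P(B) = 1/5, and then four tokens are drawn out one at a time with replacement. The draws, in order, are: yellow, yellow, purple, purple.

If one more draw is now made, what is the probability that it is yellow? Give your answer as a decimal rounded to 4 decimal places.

The likelihood of the observed sequence under each hypothesis: P(data | jar A) = (3/4)(3/4)(1/4)(1/4) = 0.035156; P(data | jar B) = (3/5)(3/5)(2/5)(2/5) = 0.0576.
The prior-weighted likelihoods are 4/5 · 0.035156 = 0.028125, 1/5 · 0.0576 = 0.01152; these sum to 0.039645.
Dividing through by the total gives posterior P(jar A | data) = 0.70942, P(jar B | data) = 0.29058.
So P(yellow next | data) = Σ P(yellow next | H) P(H | data) = (3/4)(0.70942) + (3/5)(0.29058) = 0.70641.

0.7064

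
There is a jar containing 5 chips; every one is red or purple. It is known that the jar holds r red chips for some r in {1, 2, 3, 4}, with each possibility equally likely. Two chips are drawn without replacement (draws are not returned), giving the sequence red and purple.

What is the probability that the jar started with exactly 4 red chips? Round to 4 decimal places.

0.2000

The likelihood of the observed sequence under each hypothesis: P(data | r = 1) = (1/5)(4/4) = 1/5; P(data | r = 2) = (2/5)(3/4) = 3/10; P(data | r = 3) = (3/5)(2/4) = 3/10; P(data | r = 4) = (4/5)(1/4) = 1/5.
The prior-weighted likelihoods are 1/4 · 1/5 = 1/20, 1/4 · 3/10 = 3/40, 1/4 · 3/10 = 3/40, 1/4 · 1/5 = 1/20; these sum to 1/4.
By Bayes' rule, P(r = 4 | data) = (1/20) / (1/4) = 1/5.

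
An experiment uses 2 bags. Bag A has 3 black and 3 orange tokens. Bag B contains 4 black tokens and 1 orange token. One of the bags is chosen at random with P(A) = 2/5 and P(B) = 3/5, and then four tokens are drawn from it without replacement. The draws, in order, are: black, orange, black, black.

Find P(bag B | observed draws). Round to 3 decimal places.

0.857

Under each hypothesis, the probability of the observed sequence is: P(data | bag A) = (3/6)(3/5)(2/4)(1/3) = 1/20; P(data | bag B) = (4/5)(1/4)(3/3)(2/2) = 1/5.
Weighting by the prior gives 2/5 · 1/20 = 1/50, 3/5 · 1/5 = 3/25; with total 7/50.
Hence P(bag B | data) = (3/25) / (7/50) = 6/7.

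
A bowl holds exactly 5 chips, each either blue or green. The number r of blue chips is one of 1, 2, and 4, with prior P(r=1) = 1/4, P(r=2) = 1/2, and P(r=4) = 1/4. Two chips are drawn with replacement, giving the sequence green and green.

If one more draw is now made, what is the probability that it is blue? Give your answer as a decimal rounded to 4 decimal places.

Under each hypothesis, the probability of the observed sequence is: P(data | r = 1) = (4/5)(4/5) = 16/25; P(data | r = 2) = (3/5)(3/5) = 9/25; P(data | r = 4) = (1/5)(1/5) = 1/25.
Multiplying each by its prior: 1/4 · 16/25 = 4/25, 1/2 · 9/25 = 9/50, 1/4 · 1/25 = 1/100; with total 7/20.
The posterior is then P(r = 1 | data) = 16/35, P(r = 2 | data) = 18/35, P(r = 4 | data) = 1/35.
So P(blue next | data) = Σ P(blue next | H) P(H | data) = (1/5)(16/35) + (2/5)(18/35) + (4/5)(1/35) = 8/25.

0.3200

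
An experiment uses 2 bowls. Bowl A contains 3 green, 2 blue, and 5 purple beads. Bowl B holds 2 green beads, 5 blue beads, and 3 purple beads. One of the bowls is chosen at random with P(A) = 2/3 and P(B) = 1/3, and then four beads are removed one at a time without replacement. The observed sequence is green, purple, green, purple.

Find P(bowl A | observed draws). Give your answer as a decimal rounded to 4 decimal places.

0.9524

The likelihood of the observed sequence under each hypothesis: P(data | bowl A) = (3/10)(5/9)(2/8)(4/7) = 0.02381; P(data | bowl B) = (2/10)(3/9)(1/8)(2/7) = 0.002381.
The prior-weighted likelihoods are 2/3 · 0.02381 = 0.015873, 1/3 · 0.002381 = 0.00079365; these sum to 0.016667.
Hence P(bowl A | data) = (0.015873) / (0.016667) = 0.95238.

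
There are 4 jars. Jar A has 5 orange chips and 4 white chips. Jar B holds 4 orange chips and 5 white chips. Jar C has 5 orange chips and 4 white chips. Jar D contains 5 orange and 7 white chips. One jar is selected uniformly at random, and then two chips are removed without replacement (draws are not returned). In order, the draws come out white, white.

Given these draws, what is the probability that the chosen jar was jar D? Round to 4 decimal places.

Under each hypothesis, the probability of the observed sequence is: P(data | jar A) = (4/9)(3/8) = 1/6; P(data | jar B) = (5/9)(4/8) = 5/18; P(data | jar C) = (4/9)(3/8) = 1/6; P(data | jar D) = (7/12)(6/11) = 7/22.
Multiplying each by its prior: 1/4 · 1/6 = 1/24, 1/4 · 5/18 = 5/72, 1/4 · 1/6 = 1/24, 1/4 · 7/22 = 7/88; with total 23/99.
So P(jar D | data) = (7/88) / (23/99) = 63/184.

0.3424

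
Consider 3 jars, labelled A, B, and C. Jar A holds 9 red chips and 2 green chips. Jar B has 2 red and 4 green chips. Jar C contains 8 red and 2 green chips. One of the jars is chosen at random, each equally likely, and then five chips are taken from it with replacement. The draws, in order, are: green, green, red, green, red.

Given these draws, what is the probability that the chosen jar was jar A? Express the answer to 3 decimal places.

The likelihood of the observed sequence under each hypothesis: P(data | jar A) = (2/11)(2/11)(9/11)(2/11)(9/11) = 0.0040236; P(data | jar B) = (4/6)(4/6)(2/6)(4/6)(2/6) = 0.032922; P(data | jar C) = (2/10)(2/10)(8/10)(2/10)(8/10) = 0.00512.
The prior-weighted likelihoods are 1/3 · 0.0040236 = 0.0013412, 1/3 · 0.032922 = 0.010974, 1/3 · 0.00512 = 0.0017067; summing to 0.014022.
Therefore the posterior P(jar A | data) = (0.0013412) / (0.014022) = 0.09565.

0.096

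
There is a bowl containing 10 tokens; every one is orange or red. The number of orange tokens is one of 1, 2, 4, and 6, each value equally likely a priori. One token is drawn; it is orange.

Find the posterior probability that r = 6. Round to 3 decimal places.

0.462

Compute the likelihood of this draw for each case: P(data | r = 1) = (1/10) = 1/10; P(data | r = 2) = (2/10) = 1/5; P(data | r = 4) = (4/10) = 2/5; P(data | r = 6) = (6/10) = 3/5.
Weighting by the prior gives 1/4 · 1/10 = 1/40, 1/4 · 1/5 = 1/20, 1/4 · 2/5 = 1/10, 1/4 · 3/5 = 3/20; summing to 13/40.
Therefore the posterior P(r = 6 | data) = (3/20) / (13/40) = 6/13.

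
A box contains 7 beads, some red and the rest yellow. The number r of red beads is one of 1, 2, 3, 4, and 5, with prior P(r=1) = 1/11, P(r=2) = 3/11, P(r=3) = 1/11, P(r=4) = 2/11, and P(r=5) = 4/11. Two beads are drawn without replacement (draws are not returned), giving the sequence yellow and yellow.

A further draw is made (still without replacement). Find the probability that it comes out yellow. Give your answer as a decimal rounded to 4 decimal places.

Under each hypothesis, the probability of the observed sequence is: P(data | r = 1) = (6/7)(5/6) = 5/7; P(data | r = 2) = (5/7)(4/6) = 10/21; P(data | r = 3) = (4/7)(3/6) = 2/7; P(data | r = 4) = (3/7)(2/6) = 1/7; P(data | r = 5) = (2/7)(1/6) = 1/21.
The prior-weighted likelihoods are 1/11 · 5/7 = 5/77, 3/11 · 10/21 = 10/77, 1/11 · 2/7 = 2/77, 2/11 · 1/7 = 2/77, 4/11 · 1/21 = 4/231; these sum to 61/231.
Dividing through by the total gives posterior P(r = 1 | data) = 15/61, P(r = 2 | data) = 30/61, P(r = 3 | data) = 6/61, P(r = 4 | data) = 6/61, P(r = 5 | data) = 4/61.
So P(yellow next | data) = Σ P(yellow next | H) P(H | data) = (4/5)(15/61) + (3/5)(30/61) + (2/5)(6/61) + (1/5)(6/61) + (0)(4/61) = 168/305.

0.5508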